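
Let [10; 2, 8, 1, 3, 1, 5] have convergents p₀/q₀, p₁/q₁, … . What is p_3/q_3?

199/19

Using pₖ = aₖpₖ₋₁ + pₖ₋₂, qₖ = aₖqₖ₋₁ + qₖ₋₂ (with p₋₁=1, p₋₂=0, q₋₁=0, q₋₂=1):
  k=0: a=10, p=10, q=1
  k=1: a=2, p=21, q=2
  k=2: a=8, p=178, q=17
  k=3: a=1, p=199, q=19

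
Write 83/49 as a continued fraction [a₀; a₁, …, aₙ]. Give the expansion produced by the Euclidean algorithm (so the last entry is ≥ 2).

[1; 1, 2, 3, 1, 3]

83 = 1·49 + 34
49 = 1·34 + 15
34 = 2·15 + 4
15 = 3·4 + 3
4 = 1·3 + 1
3 = 3·1 + 0  (stop)
So 83/49 = [1; 1, 2, 3, 1, 3].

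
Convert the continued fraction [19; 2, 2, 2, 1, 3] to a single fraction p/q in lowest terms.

1223/63

Fold from the inside: start with 3/1.
  1 + 1/3 = 4/3
  2 + 3/4 = 11/4
  2 + 4/11 = 26/11
  2 + 11/26 = 63/26
  19 + 26/63 = 1223/63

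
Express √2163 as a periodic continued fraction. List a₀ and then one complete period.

[46; 1, 1, 30, 1, 1, 92]

a₀ = ⌊√2163⌋ = 46.
With m₀=0, d₀=1 and mₖ₊₁ = dₖaₖ − mₖ, dₖ₊₁ = (n − mₖ₊₁²)/dₖ, aₖ₊₁ = ⌊(a₀+mₖ₊₁)/dₖ₊₁⌋:
  k=1: m=46, d=47, a=1
  k=2: m=1, d=46, a=1
  k=3: m=45, d=3, a=30
  k=4: m=45, d=46, a=1
  k=5: m=1, d=47, a=1
  k=6: m=46, d=1, a=92
d=1 and a=2a₀=92 at k=6, so the next step gives (m, d) = (46, 47) again — its k=1 value — and the period has length 6.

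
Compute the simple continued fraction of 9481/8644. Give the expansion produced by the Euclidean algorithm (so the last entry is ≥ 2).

9481 = 1*8644 + 837
8644 = 10*837 + 274
837 = 3*274 + 15
274 = 18*15 + 4
15 = 3*4 + 3
4 = 1*3 + 1
3 = 3*1 + 0  (stop)
So 9481/8644 = [1; 10, 3, 18, 3, 1, 3].

[1; 10, 3, 18, 3, 1, 3]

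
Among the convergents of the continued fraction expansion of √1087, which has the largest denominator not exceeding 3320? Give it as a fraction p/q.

√1087 = [32; 1, 31, 1, 64, …] (period length 4).
Convergents:
  p_0/q_0 = 32/1
  p_1/q_1 = 33/1
  p_2/q_2 = 1055/32
  p_3/q_3 = 1088/33
  p_4/q_4 = 70687/2144
  p_5/q_5 = 71775/2177
  p_6/q_6 = 2295712/69631
q_5 = 2177 ≤ 3320 < 69631 = q_6, so the answer is 71775/2177.

71775/2177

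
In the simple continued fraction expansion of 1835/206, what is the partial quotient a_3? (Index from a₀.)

1

1835 = 8·206 + 187   →  a_0 = 8
206 = 1·187 + 19   →  a_1 = 1
187 = 9·19 + 16   →  a_2 = 9
19 = 1·16 + 3   →  a_3 = 1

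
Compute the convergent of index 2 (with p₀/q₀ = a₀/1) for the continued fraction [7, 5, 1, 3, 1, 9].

43/6

Using pₖ = aₖpₖ₋₁ + pₖ₋₂, qₖ = aₖqₖ₋₁ + qₖ₋₂ (with p₋₁=1, p₋₂=0, q₋₁=0, q₋₂=1):
  k=0: a=7, p=7, q=1
  k=1: a=5, p=36, q=5
  k=2: a=1, p=43, q=6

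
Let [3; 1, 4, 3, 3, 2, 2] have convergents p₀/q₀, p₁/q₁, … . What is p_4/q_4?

202/53

Using pₖ = aₖpₖ₋₁ + pₖ₋₂, qₖ = aₖqₖ₋₁ + qₖ₋₂ (with p₋₁=1, p₋₂=0, q₋₁=0, q₋₂=1):
  k=0: a=3, p=3, q=1
  k=1: a=1, p=4, q=1
  k=2: a=4, p=19, q=5
  k=3: a=3, p=61, q=16
  k=4: a=3, p=202, q=53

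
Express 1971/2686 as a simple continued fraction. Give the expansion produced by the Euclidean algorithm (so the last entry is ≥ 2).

[0; 1, 2, 1, 3, 9, 6, 3]

1971 = 0·2686 + 1971
2686 = 1·1971 + 715
1971 = 2·715 + 541
715 = 1·541 + 174
541 = 3·174 + 19
174 = 9·19 + 3
19 = 6·3 + 1
3 = 3·1 + 0  (stop)
So 1971/2686 = [0; 1, 2, 1, 3, 9, 6, 3].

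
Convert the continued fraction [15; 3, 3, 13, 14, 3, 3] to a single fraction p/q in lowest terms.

292535/19119

Fold from the inside: start with 3/1.
  3 + 1/3 = 10/3
  14 + 3/10 = 143/10
  13 + 10/143 = 1869/143
  3 + 143/1869 = 5750/1869
  3 + 1869/5750 = 19119/5750
  15 + 5750/19119 = 292535/19119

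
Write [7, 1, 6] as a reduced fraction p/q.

Using pₖ = aₖpₖ₋₁ + pₖ₋₂ and qₖ = aₖqₖ₋₁ + qₖ₋₂:
  k=0: a=7, p=7, q=1
  k=1: a=1, p=8, q=1
  k=2: a=6, p=55, q=7

55/7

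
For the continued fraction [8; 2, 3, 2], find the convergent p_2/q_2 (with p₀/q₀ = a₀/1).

59/7

Using pₖ = aₖpₖ₋₁ + pₖ₋₂, qₖ = aₖqₖ₋₁ + qₖ₋₂ (with p₋₁=1, p₋₂=0, q₋₁=0, q₋₂=1):
  k=0: a=8, p=8, q=1
  k=1: a=2, p=17, q=2
  k=2: a=3, p=59, q=7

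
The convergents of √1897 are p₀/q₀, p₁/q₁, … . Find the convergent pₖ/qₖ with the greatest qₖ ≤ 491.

19556/449

√1897 = [43; 1, 1, 4, 12, 4, 1, 1, 86, …] (period length 8).
Convergents:
  p_0/q_0 = 43/1
  p_1/q_1 = 44/1
  p_2/q_2 = 87/2
  p_3/q_3 = 392/9
  p_4/q_4 = 4791/110
  p_5/q_5 = 19556/449
  p_6/q_6 = 24347/559
q_5 = 449 ≤ 491 < 559 = q_6, so the answer is 19556/449.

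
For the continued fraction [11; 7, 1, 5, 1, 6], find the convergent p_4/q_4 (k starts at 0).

612/55

Using pₖ = aₖpₖ₋₁ + pₖ₋₂, qₖ = aₖqₖ₋₁ + qₖ₋₂ (with p₋₁=1, p₋₂=0, q₋₁=0, q₋₂=1):
  k=0: a=11, p=11, q=1
  k=1: a=7, p=78, q=7
  k=2: a=1, p=89, q=8
  k=3: a=5, p=523, q=47
  k=4: a=1, p=612, q=55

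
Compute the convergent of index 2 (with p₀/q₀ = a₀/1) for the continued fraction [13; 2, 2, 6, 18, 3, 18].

Using pₖ = aₖpₖ₋₁ + pₖ₋₂, qₖ = aₖqₖ₋₁ + qₖ₋₂ (with p₋₁=1, p₋₂=0, q₋₁=0, q₋₂=1):
  k=0: a=13, p=13, q=1
  k=1: a=2, p=27, q=2
  k=2: a=2, p=67, q=5

67/5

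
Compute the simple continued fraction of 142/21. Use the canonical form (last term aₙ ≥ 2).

142 = 6*21 + 16
21 = 1*16 + 5
16 = 3*5 + 1
5 = 5*1 + 0  (stop)
So 142/21 = [6; 1, 3, 5].

[6; 1, 3, 5]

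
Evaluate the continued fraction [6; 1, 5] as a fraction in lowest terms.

Fold from the inside: start with 5/1.
  1 + 1/5 = 6/5
  6 + 5/6 = 41/6

41/6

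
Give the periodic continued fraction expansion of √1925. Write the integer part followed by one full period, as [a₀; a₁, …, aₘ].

a₀ = ⌊√1925⌋ = 43.
With m₀=0, d₀=1 and mₖ₊₁ = dₖaₖ − mₖ, dₖ₊₁ = (n − mₖ₊₁²)/dₖ, aₖ₊₁ = ⌊(a₀+mₖ₊₁)/dₖ₊₁⌋:
  k=1: m=43, d=76, a=1
  k=2: m=33, d=11, a=6
  k=3: m=33, d=76, a=1
  k=4: m=43, d=1, a=86
d=1 and a=2a₀=86 at k=4, so the next step gives (m, d) = (43, 76) again — its k=1 value — and the period has length 4.

[43; 1, 6, 1, 86]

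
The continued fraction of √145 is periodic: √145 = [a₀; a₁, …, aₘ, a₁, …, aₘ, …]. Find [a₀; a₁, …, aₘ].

[12; 24]

a₀ = ⌊√145⌋ = 12.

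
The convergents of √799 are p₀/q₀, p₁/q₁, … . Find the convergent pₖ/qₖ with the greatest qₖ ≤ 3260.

√799 = [28; 3, 1, 3, 56, …] (period length 4).
Convergents:
  p_0/q_0 = 28/1
  p_1/q_1 = 85/3
  p_2/q_2 = 113/4
  p_3/q_3 = 424/15
  p_4/q_4 = 23857/844
  p_5/q_5 = 71995/2547
  p_6/q_6 = 95852/3391
q_5 = 2547 ≤ 3260 < 3391 = q_6, so the answer is 71995/2547.

71995/2547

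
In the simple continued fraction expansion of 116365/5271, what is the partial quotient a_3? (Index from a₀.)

116365 = 22·5271 + 403   →  a_0 = 22
5271 = 13·403 + 32   →  a_1 = 13
403 = 12·32 + 19   →  a_2 = 12
32 = 1·19 + 13   →  a_3 = 1

1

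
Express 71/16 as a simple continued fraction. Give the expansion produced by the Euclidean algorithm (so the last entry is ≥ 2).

[4; 2, 3, 2]

71 = 4·16 + 7
16 = 2·7 + 2
7 = 3·2 + 1
2 = 2·1 + 0  (stop)
So 71/16 = [4; 2, 3, 2].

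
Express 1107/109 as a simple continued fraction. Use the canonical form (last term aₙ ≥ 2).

1107 = 10·109 + 17
109 = 6·17 + 7
17 = 2·7 + 3
7 = 2·3 + 1
3 = 3·1 + 0  (stop)
So 1107/109 = [10; 6, 2, 2, 3].

[10; 6, 2, 2, 3]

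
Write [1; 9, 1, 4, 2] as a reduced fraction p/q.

119/108

Fold from the inside: start with 2/1.
  4 + 1/2 = 9/2
  1 + 2/9 = 11/9
  9 + 9/11 = 108/11
  1 + 11/108 = 119/108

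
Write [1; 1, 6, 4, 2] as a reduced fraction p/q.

Using pₖ = aₖpₖ₋₁ + pₖ₋₂ and qₖ = aₖqₖ₋₁ + qₖ₋₂:
  k=0: a=1, p=1, q=1
  k=1: a=1, p=2, q=1
  k=2: a=6, p=13, q=7
  k=3: a=4, p=54, q=29
  k=4: a=2, p=121, q=65

121/65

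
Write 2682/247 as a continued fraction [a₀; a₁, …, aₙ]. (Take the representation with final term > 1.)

[10; 1, 6, 17, 2]

2682 = 10·247 + 212
247 = 1·212 + 35
212 = 6·35 + 2
35 = 17·2 + 1
2 = 2·1 + 0  (stop)
So 2682/247 = [10; 1, 6, 17, 2].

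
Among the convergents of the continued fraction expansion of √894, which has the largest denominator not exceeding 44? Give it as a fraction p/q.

299/10

√894 = [29; 1, 8, 1, 58, …] (period length 4).
Convergents:
  p_0/q_0 = 29/1
  p_1/q_1 = 30/1
  p_2/q_2 = 269/9
  p_3/q_3 = 299/10
  p_4/q_4 = 17611/589
q_3 = 10 ≤ 44 < 589 = q_4, so the answer is 299/10.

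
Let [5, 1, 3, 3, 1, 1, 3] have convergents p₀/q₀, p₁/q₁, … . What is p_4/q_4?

98/17

Using pₖ = aₖpₖ₋₁ + pₖ₋₂, qₖ = aₖqₖ₋₁ + qₖ₋₂ (with p₋₁=1, p₋₂=0, q₋₁=0, q₋₂=1):
  k=0: a=5, p=5, q=1
  k=1: a=1, p=6, q=1
  k=2: a=3, p=23, q=4
  k=3: a=3, p=75, q=13
  k=4: a=1, p=98, q=17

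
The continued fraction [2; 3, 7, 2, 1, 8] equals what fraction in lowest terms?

Using pₖ = aₖpₖ₋₁ + pₖ₋₂ and qₖ = aₖqₖ₋₁ + qₖ₋₂:
  k=0: a=2, p=2, q=1
  k=1: a=3, p=7, q=3
  k=2: a=7, p=51, q=22
  k=3: a=2, p=109, q=47
  k=4: a=1, p=160, q=69
  k=5: a=8, p=1389, q=599

1389/599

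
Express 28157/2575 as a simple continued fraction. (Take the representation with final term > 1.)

[10; 1, 14, 3, 18, 3]

28157 = 10·2575 + 2407
2575 = 1·2407 + 168
2407 = 14·168 + 55
168 = 3·55 + 3
55 = 18·3 + 1
3 = 3·1 + 0  (stop)
So 28157/2575 = [10; 1, 14, 3, 18, 3].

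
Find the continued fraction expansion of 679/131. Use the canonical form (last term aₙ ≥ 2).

[5; 5, 2, 5, 2]

679 = 5·131 + 24
131 = 5·24 + 11
24 = 2·11 + 2
11 = 5·2 + 1
2 = 2·1 + 0  (stop)
So 679/131 = [5; 5, 2, 5, 2].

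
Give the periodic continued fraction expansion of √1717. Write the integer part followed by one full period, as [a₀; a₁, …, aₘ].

a₀ = ⌊√1717⌋ = 41.
With m₀=0, d₀=1 and mₖ₊₁ = dₖaₖ − mₖ, dₖ₊₁ = (n − mₖ₊₁²)/dₖ, aₖ₊₁ = ⌊(a₀+mₖ₊₁)/dₖ₊₁⌋:
  k=1: m=41, d=36, a=2
  k=2: m=31, d=21, a=3
  k=3: m=32, d=33, a=2
  k=4: m=34, d=17, a=4
  k=5: m=34, d=33, a=2
  k=6: m=32, d=21, a=3
  k=7: m=31, d=36, a=2
  k=8: m=41, d=1, a=82
d=1 and a=2a₀=82 at k=8, so the next step gives (m, d) = (41, 36) again — its k=1 value — and the period has length 8.

[41; 2, 3, 2, 4, 2, 3, 2, 82]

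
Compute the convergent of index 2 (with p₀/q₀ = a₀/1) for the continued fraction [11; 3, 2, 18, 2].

Using pₖ = aₖpₖ₋₁ + pₖ₋₂, qₖ = aₖqₖ₋₁ + qₖ₋₂ (with p₋₁=1, p₋₂=0, q₋₁=0, q₋₂=1):
  k=0: a=11, p=11, q=1
  k=1: a=3, p=34, q=3
  k=2: a=2, p=79, q=7

79/7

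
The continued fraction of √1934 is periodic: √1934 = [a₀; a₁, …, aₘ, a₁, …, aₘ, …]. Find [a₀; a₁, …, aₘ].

[43; 1, 42, 1, 86]

a₀ = ⌊√1934⌋ = 43.
With m₀=0, d₀=1 and mₖ₊₁ = dₖaₖ − mₖ, dₖ₊₁ = (n − mₖ₊₁²)/dₖ, aₖ₊₁ = ⌊(a₀+mₖ₊₁)/dₖ₊₁⌋:
  k=1: m=43, d=85, a=1
  k=2: m=42, d=2, a=42
  k=3: m=42, d=85, a=1
  k=4: m=43, d=1, a=86
d=1 and a=2a₀=86 at k=4, so the next step gives (m, d) = (43, 85) again — its k=1 value — and the period has length 4.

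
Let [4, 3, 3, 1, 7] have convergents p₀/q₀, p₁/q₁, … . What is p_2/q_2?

Using pₖ = aₖpₖ₋₁ + pₖ₋₂, qₖ = aₖqₖ₋₁ + qₖ₋₂ (with p₋₁=1, p₋₂=0, q₋₁=0, q₋₂=1):
  k=0: a=4, p=4, q=1
  k=1: a=3, p=13, q=3
  k=2: a=3, p=43, q=10

43/10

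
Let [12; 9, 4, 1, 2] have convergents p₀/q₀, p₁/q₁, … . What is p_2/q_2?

448/37

Using pₖ = aₖpₖ₋₁ + pₖ₋₂, qₖ = aₖqₖ₋₁ + qₖ₋₂ (with p₋₁=1, p₋₂=0, q₋₁=0, q₋₂=1):
  k=0: a=12, p=12, q=1
  k=1: a=9, p=109, q=9
  k=2: a=4, p=448, q=37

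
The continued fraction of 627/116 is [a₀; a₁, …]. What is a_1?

627 = 5·116 + 47   →  a_0 = 5
116 = 2·47 + 22   →  a_1 = 2

2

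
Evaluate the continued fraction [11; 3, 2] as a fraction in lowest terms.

79/7

Fold from the inside: start with 2/1.
  3 + 1/2 = 7/2
  11 + 2/7 = 79/7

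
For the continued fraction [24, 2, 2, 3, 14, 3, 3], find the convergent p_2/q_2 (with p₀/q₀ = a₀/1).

122/5

Using pₖ = aₖpₖ₋₁ + pₖ₋₂, qₖ = aₖqₖ₋₁ + qₖ₋₂ (with p₋₁=1, p₋₂=0, q₋₁=0, q₋₂=1):
  k=0: a=24, p=24, q=1
  k=1: a=2, p=49, q=2
  k=2: a=2, p=122, q=5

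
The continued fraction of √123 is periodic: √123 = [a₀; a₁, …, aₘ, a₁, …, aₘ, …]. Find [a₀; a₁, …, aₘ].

a₀ = ⌊√123⌋ = 11.
With m₀=0, d₀=1 and mₖ₊₁ = dₖaₖ − mₖ, dₖ₊₁ = (n − mₖ₊₁²)/dₖ, aₖ₊₁ = ⌊(a₀+mₖ₊₁)/dₖ₊₁⌋:
  k=1: m=11, d=2, a=11
  k=2: m=11, d=1, a=22
d=1 and a=2a₀=22 at k=2, so the next step gives (m, d) = (11, 2) again — its k=1 value — and the period has length 2.

[11; 11, 22]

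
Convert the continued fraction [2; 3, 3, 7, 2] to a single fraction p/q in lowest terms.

359/156

Using pₖ = aₖpₖ₋₁ + pₖ₋₂ and qₖ = aₖqₖ₋₁ + qₖ₋₂:
  k=0: a=2, p=2, q=1
  k=1: a=3, p=7, q=3
  k=2: a=3, p=23, q=10
  k=3: a=7, p=168, q=73
  k=4: a=2, p=359, q=156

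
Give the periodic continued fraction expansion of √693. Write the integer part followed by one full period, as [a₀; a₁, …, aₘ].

a₀ = ⌊√693⌋ = 26.

[26; 3, 12, 1, 4, 1, 12, 3, 52]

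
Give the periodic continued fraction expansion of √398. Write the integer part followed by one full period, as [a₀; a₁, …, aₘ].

a₀ = ⌊√398⌋ = 19.
With m₀=0, d₀=1 and mₖ₊₁ = dₖaₖ − mₖ, dₖ₊₁ = (n − mₖ₊₁²)/dₖ, aₖ₊₁ = ⌊(a₀+mₖ₊₁)/dₖ₊₁⌋:
  k=1: m=19, d=37, a=1
  k=2: m=18, d=2, a=18
  k=3: m=18, d=37, a=1
  k=4: m=19, d=1, a=38
d=1 and a=2a₀=38 at k=4, so the next step gives (m, d) = (19, 37) again — its k=1 value — and the period has length 4.

[19; 1, 18, 1, 38]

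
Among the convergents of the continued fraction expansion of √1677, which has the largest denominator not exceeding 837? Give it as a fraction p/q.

32720/799

√1677 = [40; 1, 19, 2, 19, 1, 80, …] (period length 6).
Convergents:
  p_0/q_0 = 40/1
  p_1/q_1 = 41/1
  p_2/q_2 = 819/20
  p_3/q_3 = 1679/41
  p_4/q_4 = 32720/799
  p_5/q_5 = 34399/840
q_4 = 799 ≤ 837 < 840 = q_5, so the answer is 32720/799.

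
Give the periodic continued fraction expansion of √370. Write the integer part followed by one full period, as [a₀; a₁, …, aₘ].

[19; 4, 4, 38]

a₀ = ⌊√370⌋ = 19.
With m₀=0, d₀=1 and mₖ₊₁ = dₖaₖ − mₖ, dₖ₊₁ = (n − mₖ₊₁²)/dₖ, aₖ₊₁ = ⌊(a₀+mₖ₊₁)/dₖ₊₁⌋:
  k=1: m=19, d=9, a=4
  k=2: m=17, d=9, a=4
  k=3: m=19, d=1, a=38
d=1 and a=2a₀=38 at k=3, so the next step gives (m, d) = (19, 9) again — its k=1 value — and the period has length 3.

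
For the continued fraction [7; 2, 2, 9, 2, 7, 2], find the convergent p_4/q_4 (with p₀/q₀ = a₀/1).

733/99

Using pₖ = aₖpₖ₋₁ + pₖ₋₂, qₖ = aₖqₖ₋₁ + qₖ₋₂ (with p₋₁=1, p₋₂=0, q₋₁=0, q₋₂=1):
  k=0: a=7, p=7, q=1
  k=1: a=2, p=15, q=2
  k=2: a=2, p=37, q=5
  k=3: a=9, p=348, q=47
  k=4: a=2, p=733, q=99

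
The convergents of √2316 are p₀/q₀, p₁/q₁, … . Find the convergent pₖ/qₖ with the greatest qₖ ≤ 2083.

37008/769

√2316 = [48; 8, 96, …] (period length 2).
Convergents:
  p_0/q_0 = 48/1
  p_1/q_1 = 385/8
  p_2/q_2 = 37008/769
  p_3/q_3 = 296449/6160
q_2 = 769 ≤ 2083 < 6160 = q_3, so the answer is 37008/769.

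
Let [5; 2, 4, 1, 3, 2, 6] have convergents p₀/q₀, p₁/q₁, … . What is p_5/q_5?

518/95

Using pₖ = aₖpₖ₋₁ + pₖ₋₂, qₖ = aₖqₖ₋₁ + qₖ₋₂ (with p₋₁=1, p₋₂=0, q₋₁=0, q₋₂=1):
  k=0: a=5, p=5, q=1
  k=1: a=2, p=11, q=2
  k=2: a=4, p=49, q=9
  k=3: a=1, p=60, q=11
  k=4: a=3, p=229, q=42
  k=5: a=2, p=518, q=95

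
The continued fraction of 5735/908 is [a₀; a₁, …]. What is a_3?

9

5735 = 6·908 + 287   →  a_0 = 6
908 = 3·287 + 47   →  a_1 = 3
287 = 6·47 + 5   →  a_2 = 6
47 = 9·5 + 2   →  a_3 = 9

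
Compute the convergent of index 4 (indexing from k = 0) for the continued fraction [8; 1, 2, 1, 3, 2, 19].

131/15

Using pₖ = aₖpₖ₋₁ + pₖ₋₂, qₖ = aₖqₖ₋₁ + qₖ₋₂ (with p₋₁=1, p₋₂=0, q₋₁=0, q₋₂=1):
  k=0: a=8, p=8, q=1
  k=1: a=1, p=9, q=1
  k=2: a=2, p=26, q=3
  k=3: a=1, p=35, q=4
  k=4: a=3, p=131, q=15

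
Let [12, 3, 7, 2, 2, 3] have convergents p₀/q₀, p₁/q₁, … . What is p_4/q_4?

1429/116

Using pₖ = aₖpₖ₋₁ + pₖ₋₂, qₖ = aₖqₖ₋₁ + qₖ₋₂ (with p₋₁=1, p₋₂=0, q₋₁=0, q₋₂=1):
  k=0: a=12, p=12, q=1
  k=1: a=3, p=37, q=3
  k=2: a=7, p=271, q=22
  k=3: a=2, p=579, q=47
  k=4: a=2, p=1429, q=116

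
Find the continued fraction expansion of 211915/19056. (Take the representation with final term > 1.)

211915 = 11×19056 + 2299
19056 = 8×2299 + 664
2299 = 3×664 + 307
664 = 2×307 + 50
307 = 6×50 + 7
50 = 7×7 + 1
7 = 7×1 + 0  (stop)
So 211915/19056 = [11; 8, 3, 2, 6, 7, 7].

[11; 8, 3, 2, 6, 7, 7]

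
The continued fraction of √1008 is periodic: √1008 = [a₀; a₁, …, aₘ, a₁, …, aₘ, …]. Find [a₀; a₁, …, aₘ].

a₀ = ⌊√1008⌋ = 31.
With m₀=0, d₀=1 and mₖ₊₁ = dₖaₖ − mₖ, dₖ₊₁ = (n − mₖ₊₁²)/dₖ, aₖ₊₁ = ⌊(a₀+mₖ₊₁)/dₖ₊₁⌋:
  k=1: m=31, d=47, a=1
  k=2: m=16, d=16, a=2
  k=3: m=16, d=47, a=1
  k=4: m=31, d=1, a=62
d=1 and a=2a₀=62 at k=4, so the next step gives (m, d) = (31, 47) again — its k=1 value — and the period has length 4.

[31; 1, 2, 1, 62]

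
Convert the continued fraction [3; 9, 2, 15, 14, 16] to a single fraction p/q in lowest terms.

206369/66454

Using pₖ = aₖpₖ₋₁ + pₖ₋₂ and qₖ = aₖqₖ₋₁ + qₖ₋₂:
  k=0: a=3, p=3, q=1
  k=1: a=9, p=28, q=9
  k=2: a=2, p=59, q=19
  k=3: a=15, p=913, q=294
  k=4: a=14, p=12841, q=4135
  k=5: a=16, p=206369, q=66454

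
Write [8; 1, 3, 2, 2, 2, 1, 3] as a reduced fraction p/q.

2439/278

Fold from the inside: start with 3/1.
  1 + 1/3 = 4/3
  2 + 3/4 = 11/4
  2 + 4/11 = 26/11
  2 + 11/26 = 63/26
  3 + 26/63 = 215/63
  1 + 63/215 = 278/215
  8 + 215/278 = 2439/278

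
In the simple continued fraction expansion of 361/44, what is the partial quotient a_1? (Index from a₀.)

361 = 8·44 + 9   →  a_0 = 8
44 = 4·9 + 8   →  a_1 = 4

4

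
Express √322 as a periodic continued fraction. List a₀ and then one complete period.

a₀ = ⌊√322⌋ = 17.

[17; 1, 16, 1, 34]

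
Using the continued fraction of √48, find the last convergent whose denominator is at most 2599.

17466/2521

√48 = [6; 1, 12, …] (period length 2).
Convergents:
  p_0/q_0 = 6/1
  p_1/q_1 = 7/1
  p_2/q_2 = 90/13
  p_3/q_3 = 97/14
  p_4/q_4 = 1254/181
  p_5/q_5 = 1351/195
  p_6/q_6 = 17466/2521
  p_7/q_7 = 18817/2716
q_6 = 2521 ≤ 2599 < 2716 = q_7, so the answer is 17466/2521.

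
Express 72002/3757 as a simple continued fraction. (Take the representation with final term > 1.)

72002 = 19×3757 + 619
3757 = 6×619 + 43
619 = 14×43 + 17
43 = 2×17 + 9
17 = 1×9 + 8
9 = 1×8 + 1
8 = 8×1 + 0  (stop)
So 72002/3757 = [19; 6, 14, 2, 1, 1, 8].

[19; 6, 14, 2, 1, 1, 8]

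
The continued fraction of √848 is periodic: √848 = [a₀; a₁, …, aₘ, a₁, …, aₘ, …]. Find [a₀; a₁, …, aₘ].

[29; 8, 3, 3, 3, 8, 58]

a₀ = ⌊√848⌋ = 29.
With m₀=0, d₀=1 and mₖ₊₁ = dₖaₖ − mₖ, dₖ₊₁ = (n − mₖ₊₁²)/dₖ, aₖ₊₁ = ⌊(a₀+mₖ₊₁)/dₖ₊₁⌋:
  k=1: m=29, d=7, a=8
  k=2: m=27, d=17, a=3
  k=3: m=24, d=16, a=3
  k=4: m=24, d=17, a=3
  k=5: m=27, d=7, a=8
  k=6: m=29, d=1, a=58
d=1 and a=2a₀=58 at k=6, so the next step gives (m, d) = (29, 7) again — its k=1 value — and the period has length 6.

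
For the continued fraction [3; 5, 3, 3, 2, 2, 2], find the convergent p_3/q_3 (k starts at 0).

Using pₖ = aₖpₖ₋₁ + pₖ₋₂, qₖ = aₖqₖ₋₁ + qₖ₋₂ (with p₋₁=1, p₋₂=0, q₋₁=0, q₋₂=1):
  k=0: a=3, p=3, q=1
  k=1: a=5, p=16, q=5
  k=2: a=3, p=51, q=16
  k=3: a=3, p=169, q=53

169/53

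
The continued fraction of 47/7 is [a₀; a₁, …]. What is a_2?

2

47 = 6·7 + 5   →  a_0 = 6
7 = 1·5 + 2   →  a_1 = 1
5 = 2·2 + 1   →  a_2 = 2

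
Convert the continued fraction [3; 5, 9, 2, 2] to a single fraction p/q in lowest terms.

Using pₖ = aₖpₖ₋₁ + pₖ₋₂ and qₖ = aₖqₖ₋₁ + qₖ₋₂:
  k=0: a=3, p=3, q=1
  k=1: a=5, p=16, q=5
  k=2: a=9, p=147, q=46
  k=3: a=2, p=310, q=97
  k=4: a=2, p=767, q=240

767/240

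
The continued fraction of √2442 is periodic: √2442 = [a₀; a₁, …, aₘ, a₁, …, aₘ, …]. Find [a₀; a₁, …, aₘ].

[49; 2, 2, 2, 98]

a₀ = ⌊√2442⌋ = 49.
With m₀=0, d₀=1 and mₖ₊₁ = dₖaₖ − mₖ, dₖ₊₁ = (n − mₖ₊₁²)/dₖ, aₖ₊₁ = ⌊(a₀+mₖ₊₁)/dₖ₊₁⌋:
  k=1: m=49, d=41, a=2
  k=2: m=33, d=33, a=2
  k=3: m=33, d=41, a=2
  k=4: m=49, d=1, a=98
d=1 and a=2a₀=98 at k=4, so the next step gives (m, d) = (49, 41) again — its k=1 value — and the period has length 4.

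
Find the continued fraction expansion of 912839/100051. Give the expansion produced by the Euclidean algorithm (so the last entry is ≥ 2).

912839 = 9*100051 + 12380
100051 = 8*12380 + 1011
12380 = 12*1011 + 248
1011 = 4*248 + 19
248 = 13*19 + 1
19 = 19*1 + 0  (stop)
So 912839/100051 = [9; 8, 12, 4, 13, 19].

[9; 8, 12, 4, 13, 19]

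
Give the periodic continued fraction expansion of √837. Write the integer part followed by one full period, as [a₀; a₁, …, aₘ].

a₀ = ⌊√837⌋ = 28.
With m₀=0, d₀=1 and mₖ₊₁ = dₖaₖ − mₖ, dₖ₊₁ = (n − mₖ₊₁²)/dₖ, aₖ₊₁ = ⌊(a₀+mₖ₊₁)/dₖ₊₁⌋:
  k=1: m=28, d=53, a=1
  k=2: m=25, d=4, a=13
  k=3: m=27, d=27, a=2
  k=4: m=27, d=4, a=13
  k=5: m=25, d=53, a=1
  k=6: m=28, d=1, a=56
d=1 and a=2a₀=56 at k=6, so the next step gives (m, d) = (28, 53) again — its k=1 value — and the period has length 6.

[28; 1, 13, 2, 13, 1, 56]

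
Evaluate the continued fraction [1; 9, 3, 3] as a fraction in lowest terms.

103/93

Using pₖ = aₖpₖ₋₁ + pₖ₋₂ and qₖ = aₖqₖ₋₁ + qₖ₋₂:
  k=0: a=1, p=1, q=1
  k=1: a=9, p=10, q=9
  k=2: a=3, p=31, q=28
  k=3: a=3, p=103, q=93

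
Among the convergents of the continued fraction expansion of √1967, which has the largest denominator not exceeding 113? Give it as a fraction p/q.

2528/57

√1967 = [44; 2, 1, 5, 1, 2, 88, …] (period length 6).
Convergents:
  p_0/q_0 = 44/1
  p_1/q_1 = 89/2
  p_2/q_2 = 133/3
  p_3/q_3 = 754/17
  p_4/q_4 = 887/20
  p_5/q_5 = 2528/57
  p_6/q_6 = 223351/5036
q_5 = 57 ≤ 113 < 5036 = q_6, so the answer is 2528/57.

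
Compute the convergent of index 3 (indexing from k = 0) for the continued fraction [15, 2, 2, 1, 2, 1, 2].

Using pₖ = aₖpₖ₋₁ + pₖ₋₂, qₖ = aₖqₖ₋₁ + qₖ₋₂ (with p₋₁=1, p₋₂=0, q₋₁=0, q₋₂=1):
  k=0: a=15, p=15, q=1
  k=1: a=2, p=31, q=2
  k=2: a=2, p=77, q=5
  k=3: a=1, p=108, q=7

108/7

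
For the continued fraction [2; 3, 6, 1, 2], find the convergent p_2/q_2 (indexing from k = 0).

Using pₖ = aₖpₖ₋₁ + pₖ₋₂, qₖ = aₖqₖ₋₁ + qₖ₋₂ (with p₋₁=1, p₋₂=0, q₋₁=0, q₋₂=1):
  k=0: a=2, p=2, q=1
  k=1: a=3, p=7, q=3
  k=2: a=6, p=44, q=19

44/19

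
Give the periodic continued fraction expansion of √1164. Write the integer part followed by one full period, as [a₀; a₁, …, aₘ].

[34; 8, 1, 1, 16, 1, 1, 8, 68]

a₀ = ⌊√1164⌋ = 34.
With m₀=0, d₀=1 and mₖ₊₁ = dₖaₖ − mₖ, dₖ₊₁ = (n − mₖ₊₁²)/dₖ, aₖ₊₁ = ⌊(a₀+mₖ₊₁)/dₖ₊₁⌋:
  k=1: m=34, d=8, a=8
  k=2: m=30, d=33, a=1
  k=3: m=3, d=35, a=1
  k=4: m=32, d=4, a=16
  k=5: m=32, d=35, a=1
  k=6: m=3, d=33, a=1
  k=7: m=30, d=8, a=8
  k=8: m=34, d=1, a=68
d=1 and a=2a₀=68 at k=8, so the next step gives (m, d) = (34, 8) again — its k=1 value — and the period has length 8.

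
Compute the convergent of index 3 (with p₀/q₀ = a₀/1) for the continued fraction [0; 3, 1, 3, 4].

4/15

Using pₖ = aₖpₖ₋₁ + pₖ₋₂, qₖ = aₖqₖ₋₁ + qₖ₋₂ (with p₋₁=1, p₋₂=0, q₋₁=0, q₋₂=1):
  k=0: a=0, p=0, q=1
  k=1: a=3, p=1, q=3
  k=2: a=1, p=1, q=4
  k=3: a=3, p=4, q=15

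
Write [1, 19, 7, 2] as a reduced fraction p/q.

302/287

Fold from the inside: start with 2/1.
  7 + 1/2 = 15/2
  19 + 2/15 = 287/15
  1 + 15/287 = 302/287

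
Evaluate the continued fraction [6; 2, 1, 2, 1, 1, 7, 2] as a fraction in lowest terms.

Fold from the inside: start with 2/1.
  7 + 1/2 = 15/2
  1 + 2/15 = 17/15
  1 + 15/17 = 32/17
  2 + 17/32 = 81/32
  1 + 32/81 = 113/81
  2 + 81/113 = 307/113
  6 + 113/307 = 1955/307

1955/307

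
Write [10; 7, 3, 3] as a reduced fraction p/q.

740/73

Using pₖ = aₖpₖ₋₁ + pₖ₋₂ and qₖ = aₖqₖ₋₁ + qₖ₋₂:
  k=0: a=10, p=10, q=1
  k=1: a=7, p=71, q=7
  k=2: a=3, p=223, q=22
  k=3: a=3, p=740, q=73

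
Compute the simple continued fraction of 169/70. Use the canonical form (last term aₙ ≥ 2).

[2; 2, 2, 2, 2, 2]

169 = 2·70 + 29
70 = 2·29 + 12
29 = 2·12 + 5
12 = 2·5 + 2
5 = 2·2 + 1
2 = 2·1 + 0  (stop)
So 169/70 = [2; 2, 2, 2, 2, 2].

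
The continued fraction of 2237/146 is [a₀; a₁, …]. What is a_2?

2237 = 15·146 + 47   →  a_0 = 15
146 = 3·47 + 5   →  a_1 = 3
47 = 9·5 + 2   →  a_2 = 9

9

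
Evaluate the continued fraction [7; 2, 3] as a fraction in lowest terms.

52/7

Using pₖ = aₖpₖ₋₁ + pₖ₋₂ and qₖ = aₖqₖ₋₁ + qₖ₋₂:
  k=0: a=7, p=7, q=1
  k=1: a=2, p=15, q=2
  k=2: a=3, p=52, q=7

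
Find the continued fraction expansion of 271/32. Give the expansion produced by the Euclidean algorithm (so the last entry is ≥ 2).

[8; 2, 7, 2]

271 = 8×32 + 15
32 = 2×15 + 2
15 = 7×2 + 1
2 = 2×1 + 0  (stop)
So 271/32 = [8; 2, 7, 2].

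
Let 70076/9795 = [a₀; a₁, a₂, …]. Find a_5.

3

70076 = 7·9795 + 1511   →  a_0 = 7
9795 = 6·1511 + 729   →  a_1 = 6
1511 = 2·729 + 53   →  a_2 = 2
729 = 13·53 + 40   →  a_3 = 13
53 = 1·40 + 13   →  a_4 = 1
40 = 3·13 + 1   →  a_5 = 3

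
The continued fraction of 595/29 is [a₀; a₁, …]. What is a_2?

1

595 = 20·29 + 15   →  a_0 = 20
29 = 1·15 + 14   →  a_1 = 1
15 = 1·14 + 1   →  a_2 = 1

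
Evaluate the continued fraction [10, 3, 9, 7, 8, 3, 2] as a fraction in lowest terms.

Using pₖ = aₖpₖ₋₁ + pₖ₋₂ and qₖ = aₖqₖ₋₁ + qₖ₋₂:
  k=0: a=10, p=10, q=1
  k=1: a=3, p=31, q=3
  k=2: a=9, p=289, q=28
  k=3: a=7, p=2054, q=199
  k=4: a=8, p=16721, q=1620
  k=5: a=3, p=52217, q=5059
  k=6: a=2, p=121155, q=11738

121155/11738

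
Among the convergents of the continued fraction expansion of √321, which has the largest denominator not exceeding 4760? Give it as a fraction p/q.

84727/4729

√321 = [17; 1, 10, 1, 34, …] (period length 4).
Convergents:
  p_0/q_0 = 17/1
  p_1/q_1 = 18/1
  p_2/q_2 = 197/11
  p_3/q_3 = 215/12
  p_4/q_4 = 7507/419
  p_5/q_5 = 7722/431
  p_6/q_6 = 84727/4729
  p_7/q_7 = 92449/5160
q_6 = 4729 ≤ 4760 < 5160 = q_7, so the answer is 84727/4729.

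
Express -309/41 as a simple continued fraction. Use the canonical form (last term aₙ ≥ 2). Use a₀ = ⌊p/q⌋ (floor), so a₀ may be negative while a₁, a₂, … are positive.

[-8; 2, 6, 3]

-309 = -8*41 + 19
41 = 2*19 + 3
19 = 6*3 + 1
3 = 3*1 + 0  (stop)
So -309/41 = [-8; 2, 6, 3].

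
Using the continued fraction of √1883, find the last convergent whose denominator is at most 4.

√1883 = [43; 2, 1, 1, 5, 1, 1, 2, 86, …] (period length 8).
Convergents:
  p_0/q_0 = 43/1
  p_1/q_1 = 87/2
  p_2/q_2 = 130/3
  p_3/q_3 = 217/5
q_2 = 3 ≤ 4 < 5 = q_3, so the answer is 130/3.

130/3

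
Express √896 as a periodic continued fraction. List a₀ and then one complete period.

a₀ = ⌊√896⌋ = 29.
With m₀=0, d₀=1 and mₖ₊₁ = dₖaₖ − mₖ, dₖ₊₁ = (n − mₖ₊₁²)/dₖ, aₖ₊₁ = ⌊(a₀+mₖ₊₁)/dₖ₊₁⌋:
  k=1: m=29, d=55, a=1
  k=2: m=26, d=4, a=13
  k=3: m=26, d=55, a=1
  k=4: m=29, d=1, a=58
d=1 and a=2a₀=58 at k=4, so the next step gives (m, d) = (29, 55) again — its k=1 value — and the period has length 4.

[29; 1, 13, 1, 58]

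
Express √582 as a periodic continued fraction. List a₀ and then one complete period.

a₀ = ⌊√582⌋ = 24.

[24; 8, 48]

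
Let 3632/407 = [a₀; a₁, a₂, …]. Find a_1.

3632 = 8·407 + 376   →  a_0 = 8
407 = 1·376 + 31   →  a_1 = 1

1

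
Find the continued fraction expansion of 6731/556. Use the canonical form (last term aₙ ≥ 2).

6731 = 12×556 + 59
556 = 9×59 + 25
59 = 2×25 + 9
25 = 2×9 + 7
9 = 1×7 + 2
7 = 3×2 + 1
2 = 2×1 + 0  (stop)
So 6731/556 = [12; 9, 2, 2, 1, 3, 2].

[12; 9, 2, 2, 1, 3, 2]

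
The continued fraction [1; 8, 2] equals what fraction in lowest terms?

Using pₖ = aₖpₖ₋₁ + pₖ₋₂ and qₖ = aₖqₖ₋₁ + qₖ₋₂:
  k=0: a=1, p=1, q=1
  k=1: a=8, p=9, q=8
  k=2: a=2, p=19, q=17

19/17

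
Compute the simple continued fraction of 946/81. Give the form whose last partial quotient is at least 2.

946 = 11*81 + 55
81 = 1*55 + 26
55 = 2*26 + 3
26 = 8*3 + 2
3 = 1*2 + 1
2 = 2*1 + 0  (stop)
So 946/81 = [11; 1, 2, 8, 1, 2].

[11; 1, 2, 8, 1, 2]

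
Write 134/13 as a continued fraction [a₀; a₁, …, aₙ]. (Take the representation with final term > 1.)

[10; 3, 4]

134 = 10*13 + 4
13 = 3*4 + 1
4 = 4*1 + 0  (stop)
So 134/13 = [10; 3, 4].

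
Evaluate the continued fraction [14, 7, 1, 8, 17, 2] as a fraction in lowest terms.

35331/2501

Fold from the inside: start with 2/1.
  17 + 1/2 = 35/2
  8 + 2/35 = 282/35
  1 + 35/282 = 317/282
  7 + 282/317 = 2501/317
  14 + 317/2501 = 35331/2501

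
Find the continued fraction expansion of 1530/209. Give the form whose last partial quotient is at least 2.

1530 = 7·209 + 67
209 = 3·67 + 8
67 = 8·8 + 3
8 = 2·3 + 2
3 = 1·2 + 1
2 = 2·1 + 0  (stop)
So 1530/209 = [7; 3, 8, 2, 1, 2].

[7; 3, 8, 2, 1, 2]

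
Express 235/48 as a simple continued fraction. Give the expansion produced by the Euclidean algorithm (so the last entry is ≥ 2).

[4; 1, 8, 1, 1, 2]

235 = 4*48 + 43
48 = 1*43 + 5
43 = 8*5 + 3
5 = 1*3 + 2
3 = 1*2 + 1
2 = 2*1 + 0  (stop)
So 235/48 = [4; 1, 8, 1, 1, 2].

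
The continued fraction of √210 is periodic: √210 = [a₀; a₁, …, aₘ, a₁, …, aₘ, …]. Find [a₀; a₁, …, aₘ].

[14; 2, 28]

a₀ = ⌊√210⌋ = 14.
With m₀=0, d₀=1 and mₖ₊₁ = dₖaₖ − mₖ, dₖ₊₁ = (n − mₖ₊₁²)/dₖ, aₖ₊₁ = ⌊(a₀+mₖ₊₁)/dₖ₊₁⌋:
  k=1: m=14, d=14, a=2
  k=2: m=14, d=1, a=28
d=1 and a=2a₀=28 at k=2, so the next step gives (m, d) = (14, 14) again — its k=1 value — and the period has length 2.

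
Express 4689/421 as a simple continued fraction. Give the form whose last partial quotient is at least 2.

4689 = 11×421 + 58
421 = 7×58 + 15
58 = 3×15 + 13
15 = 1×13 + 2
13 = 6×2 + 1
2 = 2×1 + 0  (stop)
So 4689/421 = [11; 7, 3, 1, 6, 2].

[11; 7, 3, 1, 6, 2]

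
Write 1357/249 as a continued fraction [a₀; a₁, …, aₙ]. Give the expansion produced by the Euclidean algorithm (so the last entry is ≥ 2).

1357 = 5·249 + 112
249 = 2·112 + 25
112 = 4·25 + 12
25 = 2·12 + 1
12 = 12·1 + 0  (stop)
So 1357/249 = [5; 2, 4, 2, 12].

[5; 2, 4, 2, 12]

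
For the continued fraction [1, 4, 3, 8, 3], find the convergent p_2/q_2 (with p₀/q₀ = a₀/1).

16/13

Using pₖ = aₖpₖ₋₁ + pₖ₋₂, qₖ = aₖqₖ₋₁ + qₖ₋₂ (with p₋₁=1, p₋₂=0, q₋₁=0, q₋₂=1):
  k=0: a=1, p=1, q=1
  k=1: a=4, p=5, q=4
  k=2: a=3, p=16, q=13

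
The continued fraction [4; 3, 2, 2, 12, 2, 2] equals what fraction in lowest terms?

Fold from the inside: start with 2/1.
  2 + 1/2 = 5/2
  12 + 2/5 = 62/5
  2 + 5/62 = 129/62
  2 + 62/129 = 320/129
  3 + 129/320 = 1089/320
  4 + 320/1089 = 4676/1089

4676/1089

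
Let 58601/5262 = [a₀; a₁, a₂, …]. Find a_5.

58601 = 11·5262 + 719   →  a_0 = 11
5262 = 7·719 + 229   →  a_1 = 7
719 = 3·229 + 32   →  a_2 = 3
229 = 7·32 + 5   →  a_3 = 7
32 = 6·5 + 2   →  a_4 = 6
5 = 2·2 + 1   →  a_5 = 2

2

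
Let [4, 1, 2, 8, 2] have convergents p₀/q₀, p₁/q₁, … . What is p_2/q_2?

14/3

Using pₖ = aₖpₖ₋₁ + pₖ₋₂, qₖ = aₖqₖ₋₁ + qₖ₋₂ (with p₋₁=1, p₋₂=0, q₋₁=0, q₋₂=1):
  k=0: a=4, p=4, q=1
  k=1: a=1, p=5, q=1
  k=2: a=2, p=14, q=3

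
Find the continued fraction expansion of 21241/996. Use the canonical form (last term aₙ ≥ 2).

[21; 3, 15, 2, 10]

21241 = 21×996 + 325
996 = 3×325 + 21
325 = 15×21 + 10
21 = 2×10 + 1
10 = 10×1 + 0  (stop)
So 21241/996 = [21; 3, 15, 2, 10].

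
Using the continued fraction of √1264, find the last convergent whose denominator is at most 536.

√1264 = [35; 1, 1, 4, 4, 4, 1, 1, 70, …] (period length 8).
Convergents:
  p_0/q_0 = 35/1
  p_1/q_1 = 36/1
  p_2/q_2 = 71/2
  p_3/q_3 = 320/9
  p_4/q_4 = 1351/38
  p_5/q_5 = 5724/161
  p_6/q_6 = 7075/199
  p_7/q_7 = 12799/360
  p_8/q_8 = 903005/25399
q_7 = 360 ≤ 536 < 25399 = q_8, so the answer is 12799/360.

12799/360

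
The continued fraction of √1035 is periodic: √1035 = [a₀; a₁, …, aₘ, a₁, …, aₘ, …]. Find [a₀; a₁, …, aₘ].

[32; 5, 1, 5, 64]

a₀ = ⌊√1035⌋ = 32.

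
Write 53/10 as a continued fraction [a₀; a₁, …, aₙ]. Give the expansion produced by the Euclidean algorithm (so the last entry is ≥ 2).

53 = 5*10 + 3
10 = 3*3 + 1
3 = 3*1 + 0  (stop)
So 53/10 = [5; 3, 3].

[5; 3, 3]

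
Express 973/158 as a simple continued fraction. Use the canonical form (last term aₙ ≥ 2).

[6; 6, 3, 8]

973 = 6*158 + 25
158 = 6*25 + 8
25 = 3*8 + 1
8 = 8*1 + 0  (stop)
So 973/158 = [6; 6, 3, 8].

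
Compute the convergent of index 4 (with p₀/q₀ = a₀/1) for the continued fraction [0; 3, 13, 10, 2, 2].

275/846

Using pₖ = aₖpₖ₋₁ + pₖ₋₂, qₖ = aₖqₖ₋₁ + qₖ₋₂ (with p₋₁=1, p₋₂=0, q₋₁=0, q₋₂=1):
  k=0: a=0, p=0, q=1
  k=1: a=3, p=1, q=3
  k=2: a=13, p=13, q=40
  k=3: a=10, p=131, q=403
  k=4: a=2, p=275, q=846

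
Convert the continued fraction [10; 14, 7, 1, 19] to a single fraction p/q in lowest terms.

Fold from the inside: start with 19/1.
  1 + 1/19 = 20/19
  7 + 19/20 = 159/20
  14 + 20/159 = 2246/159
  10 + 159/2246 = 22619/2246

22619/2246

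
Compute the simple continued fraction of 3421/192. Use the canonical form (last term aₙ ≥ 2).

3421 = 17*192 + 157
192 = 1*157 + 35
157 = 4*35 + 17
35 = 2*17 + 1
17 = 17*1 + 0  (stop)
So 3421/192 = [17; 1, 4, 2, 17].

[17; 1, 4, 2, 17]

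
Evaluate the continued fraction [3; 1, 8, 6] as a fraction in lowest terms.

214/55

Fold from the inside: start with 6/1.
  8 + 1/6 = 49/6
  1 + 6/49 = 55/49
  3 + 49/55 = 214/55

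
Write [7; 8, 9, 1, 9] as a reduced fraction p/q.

5713/802

Fold from the inside: start with 9/1.
  1 + 1/9 = 10/9
  9 + 9/10 = 99/10
  8 + 10/99 = 802/99
  7 + 99/802 = 5713/802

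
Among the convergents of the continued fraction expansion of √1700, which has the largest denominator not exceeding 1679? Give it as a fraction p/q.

33191/805

√1700 = [41; 4, 3, 20, 3, 4, 82, …] (period length 6).
Convergents:
  p_0/q_0 = 41/1
  p_1/q_1 = 165/4
  p_2/q_2 = 536/13
  p_3/q_3 = 10885/264
  p_4/q_4 = 33191/805
  p_5/q_5 = 143649/3484
q_4 = 805 ≤ 1679 < 3484 = q_5, so the answer is 33191/805.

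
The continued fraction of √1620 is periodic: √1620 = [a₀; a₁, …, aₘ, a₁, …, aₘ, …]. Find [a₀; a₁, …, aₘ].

[40; 4, 80]

a₀ = ⌊√1620⌋ = 40.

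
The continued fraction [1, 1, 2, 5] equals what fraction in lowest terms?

27/16

Using pₖ = aₖpₖ₋₁ + pₖ₋₂ and qₖ = aₖqₖ₋₁ + qₖ₋₂:
  k=0: a=1, p=1, q=1
  k=1: a=1, p=2, q=1
  k=2: a=2, p=5, q=3
  k=3: a=5, p=27, q=16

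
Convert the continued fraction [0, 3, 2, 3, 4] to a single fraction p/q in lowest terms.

30/103

Using pₖ = aₖpₖ₋₁ + pₖ₋₂ and qₖ = aₖqₖ₋₁ + qₖ₋₂:
  k=0: a=0, p=0, q=1
  k=1: a=3, p=1, q=3
  k=2: a=2, p=2, q=7
  k=3: a=3, p=7, q=24
  k=4: a=4, p=30, q=103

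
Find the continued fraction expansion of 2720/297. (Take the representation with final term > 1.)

2720 = 9·297 + 47
297 = 6·47 + 15
47 = 3·15 + 2
15 = 7·2 + 1
2 = 2·1 + 0  (stop)
So 2720/297 = [9; 6, 3, 7, 2].

[9; 6, 3, 7, 2]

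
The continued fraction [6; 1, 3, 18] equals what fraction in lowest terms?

493/73

Using pₖ = aₖpₖ₋₁ + pₖ₋₂ and qₖ = aₖqₖ₋₁ + qₖ₋₂:
  k=0: a=6, p=6, q=1
  k=1: a=1, p=7, q=1
  k=2: a=3, p=27, q=4
  k=3: a=18, p=493, q=73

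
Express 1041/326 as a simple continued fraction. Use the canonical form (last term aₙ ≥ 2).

[3; 5, 5, 1, 2, 1, 2]

1041 = 3·326 + 63
326 = 5·63 + 11
63 = 5·11 + 8
11 = 1·8 + 3
8 = 2·3 + 2
3 = 1·2 + 1
2 = 2·1 + 0  (stop)
So 1041/326 = [3; 5, 5, 1, 2, 1, 2].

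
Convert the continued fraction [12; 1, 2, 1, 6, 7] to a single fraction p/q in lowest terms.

2459/193

Fold from the inside: start with 7/1.
  6 + 1/7 = 43/7
  1 + 7/43 = 50/43
  2 + 43/50 = 143/50
  1 + 50/143 = 193/143
  12 + 143/193 = 2459/193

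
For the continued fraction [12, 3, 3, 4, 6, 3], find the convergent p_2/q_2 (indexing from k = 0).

123/10

Using pₖ = aₖpₖ₋₁ + pₖ₋₂, qₖ = aₖqₖ₋₁ + qₖ₋₂ (with p₋₁=1, p₋₂=0, q₋₁=0, q₋₂=1):
  k=0: a=12, p=12, q=1
  k=1: a=3, p=37, q=3
  k=2: a=3, p=123, q=10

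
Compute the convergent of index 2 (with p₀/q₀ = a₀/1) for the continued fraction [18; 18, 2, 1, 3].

Using pₖ = aₖpₖ₋₁ + pₖ₋₂, qₖ = aₖqₖ₋₁ + qₖ₋₂ (with p₋₁=1, p₋₂=0, q₋₁=0, q₋₂=1):
  k=0: a=18, p=18, q=1
  k=1: a=18, p=325, q=18
  k=2: a=2, p=668, q=37

668/37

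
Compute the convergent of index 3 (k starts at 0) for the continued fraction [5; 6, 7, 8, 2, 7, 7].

1807/350

Using pₖ = aₖpₖ₋₁ + pₖ₋₂, qₖ = aₖqₖ₋₁ + qₖ₋₂ (with p₋₁=1, p₋₂=0, q₋₁=0, q₋₂=1):
  k=0: a=5, p=5, q=1
  k=1: a=6, p=31, q=6
  k=2: a=7, p=222, q=43
  k=3: a=8, p=1807, q=350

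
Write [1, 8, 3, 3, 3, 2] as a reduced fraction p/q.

707/631

Using pₖ = aₖpₖ₋₁ + pₖ₋₂ and qₖ = aₖqₖ₋₁ + qₖ₋₂:
  k=0: a=1, p=1, q=1
  k=1: a=8, p=9, q=8
  k=2: a=3, p=28, q=25
  k=3: a=3, p=93, q=83
  k=4: a=3, p=307, q=274
  k=5: a=2, p=707, q=631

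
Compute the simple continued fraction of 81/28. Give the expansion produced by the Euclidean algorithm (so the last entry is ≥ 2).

[2; 1, 8, 3]

81 = 2×28 + 25
28 = 1×25 + 3
25 = 8×3 + 1
3 = 3×1 + 0  (stop)
So 81/28 = [2; 1, 8, 3].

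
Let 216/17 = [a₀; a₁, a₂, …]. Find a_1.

1

216 = 12·17 + 12   →  a_0 = 12
17 = 1·12 + 5   →  a_1 = 1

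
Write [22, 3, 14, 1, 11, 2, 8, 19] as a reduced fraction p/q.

4140656/185463

Using pₖ = aₖpₖ₋₁ + pₖ₋₂ and qₖ = aₖqₖ₋₁ + qₖ₋₂:
  k=0: a=22, p=22, q=1
  k=1: a=3, p=67, q=3
  k=2: a=14, p=960, q=43
  k=3: a=1, p=1027, q=46
  k=4: a=11, p=12257, q=549
  k=5: a=2, p=25541, q=1144
  k=6: a=8, p=216585, q=9701
  k=7: a=19, p=4140656, q=185463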